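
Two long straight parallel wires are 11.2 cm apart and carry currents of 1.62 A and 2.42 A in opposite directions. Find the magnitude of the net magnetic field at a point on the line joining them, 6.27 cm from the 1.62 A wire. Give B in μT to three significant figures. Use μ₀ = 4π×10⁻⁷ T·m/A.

Each long wire gives B = μ₀I/(2πd). Distances are d₁ = 0.0627 m and d₂ = 0.0493 m.
B₁ = 5.17×10⁻⁶ T, B₂ = 9.82×10⁻⁶ T.
Between antiparallel currents both contributions point the same way, so they add. B = B₁ + B₂ = 5.17×10⁻⁶ + 9.82×10⁻⁶ = 1.50×10⁻⁵ T.

B ≈ 15.0 μT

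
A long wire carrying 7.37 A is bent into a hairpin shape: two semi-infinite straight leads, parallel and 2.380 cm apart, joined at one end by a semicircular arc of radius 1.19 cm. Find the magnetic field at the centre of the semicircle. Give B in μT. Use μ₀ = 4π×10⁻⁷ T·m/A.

The semicircular arc contributes B_arc = μ₀I·π/(4πR) = μ₀I/(4R) = 1.95×10⁻⁴ T.
Each semi-infinite lead is at perpendicular distance R = 0.0119 m from the centre, with the perpendicular foot at its near end, so it contributes μ₀I/(4πR); both point the same way, together 1.24×10⁻⁴ T.
Arc and leads all point the same direction: B = 1.95×10⁻⁴ + 1.24×10⁻⁴ = 3.18×10⁻⁴ T.

B ≈ 318 μT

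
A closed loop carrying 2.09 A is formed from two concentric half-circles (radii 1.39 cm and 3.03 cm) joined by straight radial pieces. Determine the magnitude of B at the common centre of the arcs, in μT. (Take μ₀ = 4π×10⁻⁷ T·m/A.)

The radial connectors point toward the centre, so dl × r̂ = 0 and they contribute nothing.
Each semicircle gives μ₀I/(4R): inner arc 4.72×10⁻⁵ T, outer arc 2.17×10⁻⁵ T.
The two arcs carry current in opposite angular senses, so their fields oppose: B = |4.72×10⁻⁵ − 2.17×10⁻⁵| = 2.56×10⁻⁵ T.

B ≈ 25.6 μT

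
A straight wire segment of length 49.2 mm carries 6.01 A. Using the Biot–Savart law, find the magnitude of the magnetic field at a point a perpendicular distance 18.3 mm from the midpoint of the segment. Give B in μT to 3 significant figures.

B ≈ 52.7 μT

For a finite straight segment, B = (μ₀I/4πd)(sinθ₁ + sinθ₂), where θ₁, θ₂ are the angles from the perpendicular to each end.
The perpendicular from the point meets the wire at its midpoint, so each end is L/2 = 0.0246 m away along the wire.
sinθ₁ = 0.0246/√(0.0246²+0.0183²) = 0.8023; sinθ₂ = 0.0246/√(0.0246²+0.0183²) = 0.8023.
B = (4π×10⁻⁷ × 6.01) / (4π × 0.0183) × (0.8023 + 0.8023) = 5.27×10⁻⁵ T.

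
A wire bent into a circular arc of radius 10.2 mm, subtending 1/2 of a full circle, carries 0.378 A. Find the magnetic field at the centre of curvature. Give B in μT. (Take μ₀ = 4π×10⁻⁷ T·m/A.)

The Biot–Savart field of a circular arc at its centre is B = μ₀Iφ/(4πR), with φ = 3.142 rad.
B = (4π×10⁻⁷ × 0.378 × 3.142) / (4π × 0.0102) = 1.16×10⁻⁵ T.

B ≈ 11.6 μT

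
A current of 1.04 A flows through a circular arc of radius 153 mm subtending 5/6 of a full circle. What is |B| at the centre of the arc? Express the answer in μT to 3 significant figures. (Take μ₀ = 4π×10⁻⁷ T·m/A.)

The Biot–Savart field of a circular arc at its centre is B = μ₀Iφ/(4πR), with φ = 5.236 rad.
B = (4π×10⁻⁷ × 1.04 × 5.236) / (4π × 0.153) = 3.56×10⁻⁶ T.

B ≈ 3.56 μT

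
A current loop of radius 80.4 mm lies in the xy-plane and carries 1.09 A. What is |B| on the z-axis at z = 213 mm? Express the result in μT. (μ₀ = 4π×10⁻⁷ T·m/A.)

B ≈ 0.375 μT

On the axis of a circular loop, B = μ₀IR² / [2(R²+z²)^(3/2)].
R² + z² = (0.0804)² + (0.213)² = 0.05183 m², and (R²+z²)^(3/2) = 1.18×10⁻² m³.
B = (4π×10⁻⁷ × 1.09 × 0.006464) / (2 × 1.18×10⁻²) = 3.75×10⁻⁷ T.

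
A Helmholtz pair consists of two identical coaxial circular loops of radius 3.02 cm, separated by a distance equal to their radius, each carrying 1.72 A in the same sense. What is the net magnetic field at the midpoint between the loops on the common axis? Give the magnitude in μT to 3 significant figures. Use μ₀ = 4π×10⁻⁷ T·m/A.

Each loop contributes B = μ₀IR²/[2(R²+z²)^(3/2)] on the axis, with z measured from that loop.
Loop 1 (z = 0.0151 m): B₁ = 2.56×10⁻⁵ T. Loop 2 (z = 0.0151 m): B₂ = 2.56×10⁻⁵ T.
The fields add: B = B₁ + B₂ = 5.12×10⁻⁵ T.

B ≈ 51.2 μT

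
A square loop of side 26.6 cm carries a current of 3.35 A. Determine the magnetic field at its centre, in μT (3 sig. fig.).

B ≈ 14.2 μT

Each side is a finite straight segment at perpendicular distance d = a/(2 tan(π/4)) = 0.133 m from the centre, with end-angles ±π/4.
One side contributes B₁ = (μ₀I/4πd)·2 sin(π/4) = 3.56×10⁻⁶ T.
All 4 sides add in the same direction: B = 4 × 3.56×10⁻⁶ = 1.42×10⁻⁵ T.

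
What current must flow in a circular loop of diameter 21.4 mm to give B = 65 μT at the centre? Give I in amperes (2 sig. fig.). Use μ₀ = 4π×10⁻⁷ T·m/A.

At the centre of a circular loop B = μ₀I/(2R), so I = 2RB/μ₀.
With R = 0.0107 m, I = 2 × 0.0107 × 6.50×10⁻⁵ / (4π×10⁻⁷) = 1.11 A.

I ≈ 1.1 A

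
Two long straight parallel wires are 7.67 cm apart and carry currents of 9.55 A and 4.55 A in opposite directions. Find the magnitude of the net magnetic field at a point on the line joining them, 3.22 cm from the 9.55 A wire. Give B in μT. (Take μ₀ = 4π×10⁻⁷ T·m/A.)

B ≈ 79.8 μT

Each long wire gives B = μ₀I/(2πd). Distances are d₁ = 0.0322 m and d₂ = 0.0445 m.
B₁ = 5.93×10⁻⁵ T, B₂ = 2.04×10⁻⁵ T.
Between antiparallel currents both contributions point the same way, so they add. B = B₁ + B₂ = 5.93×10⁻⁵ + 2.04×10⁻⁵ = 7.98×10⁻⁵ T.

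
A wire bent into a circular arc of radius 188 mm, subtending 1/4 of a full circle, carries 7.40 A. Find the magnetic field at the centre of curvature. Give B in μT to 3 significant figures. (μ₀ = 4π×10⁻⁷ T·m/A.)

B ≈ 6.18 μT

The Biot–Savart field of a circular arc at its centre is B = μ₀Iφ/(4πR), with φ = 1.571 rad.
B = (4π×10⁻⁷ × 7.40 × 1.571) / (4π × 0.188) = 6.18×10⁻⁶ T.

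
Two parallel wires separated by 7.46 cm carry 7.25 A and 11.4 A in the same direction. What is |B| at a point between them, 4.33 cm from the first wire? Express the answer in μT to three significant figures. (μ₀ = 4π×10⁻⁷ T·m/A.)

Each long wire gives B = μ₀I/(2πd). Distances are d₁ = 0.0433 m and d₂ = 0.0313 m.
B₁ = 3.35×10⁻⁵ T, B₂ = 7.28×10⁻⁵ T.
Between parallel currents the two contributions point in opposite directions, so they subtract. B = |B₁ − B₂| = |3.35×10⁻⁵ − 7.28×10⁻⁵| = 3.94×10⁻⁵ T.

B ≈ 39.4 μT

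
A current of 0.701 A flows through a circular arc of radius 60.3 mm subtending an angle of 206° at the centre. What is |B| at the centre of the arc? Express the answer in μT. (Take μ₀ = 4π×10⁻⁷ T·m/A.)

The Biot–Savart field of a circular arc at its centre is B = μ₀Iφ/(4πR), with φ = 3.595 rad.
B = (4π×10⁻⁷ × 0.701 × 3.595) / (4π × 0.0603) = 4.18×10⁻⁶ T.

B ≈ 4.18 μT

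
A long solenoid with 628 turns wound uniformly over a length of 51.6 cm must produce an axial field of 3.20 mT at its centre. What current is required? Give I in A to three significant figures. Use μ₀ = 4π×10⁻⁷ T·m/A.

I ≈ 2.09 A

Inside a long solenoid B = μ₀nI with n = 1217 m⁻¹, so I = B/(μ₀n).
I = 3.20×10⁻³ / (4π×10⁻⁷ × 1217) = 2.09 A.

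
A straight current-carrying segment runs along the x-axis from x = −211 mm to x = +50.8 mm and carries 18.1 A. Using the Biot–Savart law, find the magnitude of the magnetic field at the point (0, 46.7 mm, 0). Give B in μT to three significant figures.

B ≈ 66.4 μT

For a finite straight segment, B = (μ₀I/4πd)(sinθ₁ + sinθ₂), where θ₁, θ₂ are the angles from the perpendicular to each end.
The perpendicular distance is d = 0.0467 m; the end-offsets along the wire are a = 0.211 m and b = 0.0508 m.
sinθ₁ = 0.211/√(0.211²+0.0467²) = 0.9764; sinθ₂ = 0.0508/√(0.0508²+0.0467²) = 0.7362.
B = (4π×10⁻⁷ × 18.1) / (4π × 0.0467) × (0.9764 + 0.7362) = 6.64×10⁻⁵ T.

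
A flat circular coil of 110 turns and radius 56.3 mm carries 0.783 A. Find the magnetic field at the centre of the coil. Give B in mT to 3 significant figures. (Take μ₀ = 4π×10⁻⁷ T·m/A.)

B ≈ 0.961 mT

For an N-turn flat coil, B = Nμ₀I/(2R) with R = 0.0563 m.
B = 110 × 8.74×10⁻⁶ T = 9.61×10⁻⁴ T.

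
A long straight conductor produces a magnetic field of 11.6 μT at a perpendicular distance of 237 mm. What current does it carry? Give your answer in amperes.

For a long straight wire B = μ₀I/(2πd), so I = 2πdB/μ₀.
I = 2π × 0.237 × 1.16×10⁻⁵ / (4π×10⁻⁷) = 13.7 A.

I ≈ 13.7 A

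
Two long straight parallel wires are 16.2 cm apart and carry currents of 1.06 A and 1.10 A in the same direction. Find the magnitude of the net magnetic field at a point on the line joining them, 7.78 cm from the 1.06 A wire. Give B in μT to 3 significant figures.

Each long wire gives B = μ₀I/(2πd). Distances are d₁ = 0.0778 m and d₂ = 0.0842 m.
B₁ = 2.72×10⁻⁶ T, B₂ = 2.61×10⁻⁶ T.
Between parallel currents the two contributions point in opposite directions, so they subtract. B = |B₁ − B₂| = |2.72×10⁻⁶ − 2.61×10⁻⁶| = 1.12×10⁻⁷ T.

B ≈ 0.112 μT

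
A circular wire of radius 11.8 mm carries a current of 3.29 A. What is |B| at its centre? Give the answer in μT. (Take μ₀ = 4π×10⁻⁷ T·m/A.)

B ≈ 175 μT

At the centre of a circular loop the Biot–Savart law gives B = μ₀I/(2R).
B = (4π×10⁻⁷ × 3.29) / (2 × 0.0118) = 1.75×10⁻⁴ T.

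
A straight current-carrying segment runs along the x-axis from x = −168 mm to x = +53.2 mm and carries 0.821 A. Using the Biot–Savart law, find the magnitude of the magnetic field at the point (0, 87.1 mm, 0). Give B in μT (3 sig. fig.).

B ≈ 1.33 μT

For a finite straight segment, B = (μ₀I/4πd)(sinθ₁ + sinθ₂), where θ₁, θ₂ are the angles from the perpendicular to each end.
The perpendicular distance is d = 0.0871 m; the end-offsets along the wire are a = 0.168 m and b = 0.0532 m.
sinθ₁ = 0.168/√(0.168²+0.0871²) = 0.8878; sinθ₂ = 0.0532/√(0.0532²+0.0871²) = 0.5213.
B = (4π×10⁻⁷ × 0.821) / (4π × 0.0871) × (0.8878 + 0.5213) = 1.33×10⁻⁶ T.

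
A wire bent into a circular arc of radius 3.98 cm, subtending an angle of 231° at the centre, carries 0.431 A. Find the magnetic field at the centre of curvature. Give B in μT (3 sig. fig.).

B ≈ 4.37 μT

The Biot–Savart field of a circular arc at its centre is B = μ₀Iφ/(4πR), with φ = 4.032 rad.
B = (4π×10⁻⁷ × 0.431 × 4.032) / (4π × 0.0398) = 4.37×10⁻⁶ T.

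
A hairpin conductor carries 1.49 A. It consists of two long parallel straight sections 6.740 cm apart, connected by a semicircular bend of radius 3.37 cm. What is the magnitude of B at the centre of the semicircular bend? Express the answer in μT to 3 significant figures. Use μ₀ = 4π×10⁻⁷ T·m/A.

B ≈ 22.7 μT

The semicircular arc contributes B_arc = μ₀I·π/(4πR) = μ₀I/(4R) = 1.39×10⁻⁵ T.
Each semi-infinite lead is at perpendicular distance R = 0.0337 m from the centre, with the perpendicular foot at its near end, so it contributes μ₀I/(4πR); both point the same way, together 8.84×10⁻⁶ T.
Arc and leads all point the same direction: B = 1.39×10⁻⁵ + 8.84×10⁻⁶ = 2.27×10⁻⁵ T.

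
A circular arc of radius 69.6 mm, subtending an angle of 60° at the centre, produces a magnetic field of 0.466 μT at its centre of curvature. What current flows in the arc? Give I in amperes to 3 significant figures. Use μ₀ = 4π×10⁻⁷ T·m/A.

I ≈ 0.310 A

For a circular arc, B = μ₀Iφ/(4πR) with φ in radians; here φ = 1.047 rad.
So I = 4πRB/(μ₀φ) = 4π × 0.0696 × 4.66×10⁻⁷ / (4π×10⁻⁷ × 1.047) = 0.310 A.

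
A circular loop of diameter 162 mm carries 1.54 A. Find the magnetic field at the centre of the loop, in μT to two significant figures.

At the centre of a circular loop the Biot–Savart law gives B = μ₀I/(2R) (so R = 0.081 m).
B = (4π×10⁻⁷ × 1.54) / (2 × 0.081) = 1.19×10⁻⁵ T.

B ≈ 12 μT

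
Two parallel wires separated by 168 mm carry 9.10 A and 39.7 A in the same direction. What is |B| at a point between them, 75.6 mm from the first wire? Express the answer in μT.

B ≈ 61.9 μT

Each long wire gives B = μ₀I/(2πd). Distances are d₁ = 0.0756 m and d₂ = 0.0924 m.
B₁ = 2.41×10⁻⁵ T, B₂ = 8.59×10⁻⁵ T.
Between parallel currents the two contributions point in opposite directions, so they subtract. B = |B₁ − B₂| = |2.41×10⁻⁵ − 8.59×10⁻⁵| = 6.19×10⁻⁵ T.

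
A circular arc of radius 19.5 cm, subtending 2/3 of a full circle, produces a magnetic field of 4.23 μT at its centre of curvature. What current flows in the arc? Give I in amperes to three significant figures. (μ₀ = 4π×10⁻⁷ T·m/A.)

I ≈ 1.97 A

For a circular arc, B = μ₀Iφ/(4πR) with φ in radians; here φ = 4.189 rad.
So I = 4πRB/(μ₀φ) = 4π × 0.195 × 4.23×10⁻⁶ / (4π×10⁻⁷ × 4.189) = 1.97 A.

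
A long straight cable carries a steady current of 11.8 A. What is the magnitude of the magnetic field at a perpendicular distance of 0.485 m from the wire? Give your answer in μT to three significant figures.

B ≈ 4.87 μT

For an infinitely long straight wire, B = μ₀I/(2πd).
B = (4π×10⁻⁷ × 11.8) / (2π × 0.485) = 4.87×10⁻⁶ T.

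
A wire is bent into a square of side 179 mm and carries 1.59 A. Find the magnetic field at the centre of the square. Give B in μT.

Each side is a finite straight segment at perpendicular distance d = a/(2 tan(π/4)) = 0.0895 m from the centre, with end-angles ±π/4.
One side contributes B₁ = (μ₀I/4πd)·2 sin(π/4) = 2.51×10⁻⁶ T.
All 4 sides add in the same direction: B = 4 × 2.51×10⁻⁶ = 1.00×10⁻⁵ T.

B ≈ 10.0 μT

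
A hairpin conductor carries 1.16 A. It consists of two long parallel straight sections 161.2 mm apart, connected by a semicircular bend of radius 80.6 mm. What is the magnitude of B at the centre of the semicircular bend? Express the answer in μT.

The semicircular arc contributes B_arc = μ₀I·π/(4πR) = μ₀I/(4R) = 4.52×10⁻⁶ T.
Each semi-infinite lead is at perpendicular distance R = 0.0806 m from the centre, with the perpendicular foot at its near end, so it contributes μ₀I/(4πR); both point the same way, together 2.88×10⁻⁶ T.
Arc and leads all point the same direction: B = 4.52×10⁻⁶ + 2.88×10⁻⁶ = 7.40×10⁻⁶ T.

B ≈ 7.40 μT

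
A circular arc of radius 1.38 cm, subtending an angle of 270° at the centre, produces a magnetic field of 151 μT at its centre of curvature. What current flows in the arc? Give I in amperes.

I ≈ 4.42 A

For a circular arc, B = μ₀Iφ/(4πR) with φ in radians; here φ = 4.712 rad.
So I = 4πRB/(μ₀φ) = 4π × 0.0138 × 1.51×10⁻⁴ / (4π×10⁻⁷ × 4.712) = 4.42 A.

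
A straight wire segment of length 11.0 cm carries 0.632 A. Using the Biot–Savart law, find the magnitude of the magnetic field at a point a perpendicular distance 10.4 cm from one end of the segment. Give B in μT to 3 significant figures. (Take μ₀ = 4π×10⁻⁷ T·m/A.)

B ≈ 0.442 μT

For a finite straight segment, B = (μ₀I/4πd)(sinθ₁ + sinθ₂), where θ₁, θ₂ are the angles from the perpendicular to each end.
The perpendicular foot is at one end, so the two end-offsets along the wire are 0 and L = 0.11 m.
sinθ₁ = 0/√(0²+0.104²) = 0.0000; sinθ₂ = 0.11/√(0.11²+0.104²) = 0.7266.
B = (4π×10⁻⁷ × 0.632) / (4π × 0.104) × (0.0000 + 0.7266) = 4.42×10⁻⁷ T.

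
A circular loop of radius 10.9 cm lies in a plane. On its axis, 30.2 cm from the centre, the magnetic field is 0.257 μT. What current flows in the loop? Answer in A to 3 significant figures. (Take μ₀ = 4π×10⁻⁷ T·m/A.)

I ≈ 1.14 A

On the axis of a loop, B = μ₀IR²/[2(R²+z²)^(3/2)], so I = 2B(R²+z²)^(3/2)/(μ₀R²).
R² + z² = 0.01188 + 0.0912 = 0.1031 m²; raised to 3/2 gives 3.31×10⁻² m³.
I = 2 × 2.57×10⁻⁷ × 3.31×10⁻² / (1.26×10⁻⁶ × 0.01188) = 1.14 A.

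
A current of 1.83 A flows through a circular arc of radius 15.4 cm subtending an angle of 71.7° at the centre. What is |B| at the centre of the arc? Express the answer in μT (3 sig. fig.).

B ≈ 1.49 μT

The Biot–Savart field of a circular arc at its centre is B = μ₀Iφ/(4πR), with φ = 1.251 rad.
B = (4π×10⁻⁷ × 1.83 × 1.251) / (4π × 0.154) = 1.49×10⁻⁶ T.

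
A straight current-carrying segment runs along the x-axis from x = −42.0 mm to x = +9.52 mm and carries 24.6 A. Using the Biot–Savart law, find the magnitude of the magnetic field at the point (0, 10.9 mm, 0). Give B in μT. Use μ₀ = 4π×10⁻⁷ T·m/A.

For a finite straight segment, B = (μ₀I/4πd)(sinθ₁ + sinθ₂), where θ₁, θ₂ are the angles from the perpendicular to each end.
The perpendicular distance is d = 0.0109 m; the end-offsets along the wire are a = 0.042 m and b = 0.00952 m.
sinθ₁ = 0.042/√(0.042²+0.0109²) = 0.9679; sinθ₂ = 0.00952/√(0.00952²+0.0109²) = 0.6578.
B = (4π×10⁻⁷ × 24.6) / (4π × 0.0109) × (0.9679 + 0.6578) = 3.67×10⁻⁴ T.

B ≈ 367 μT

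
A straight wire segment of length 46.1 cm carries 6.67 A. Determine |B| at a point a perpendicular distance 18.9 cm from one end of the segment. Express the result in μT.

B ≈ 3.27 μT

For a finite straight segment, B = (μ₀I/4πd)(sinθ₁ + sinθ₂), where θ₁, θ₂ are the angles from the perpendicular to each end.
The perpendicular foot is at one end, so the two end-offsets along the wire are 0 and L = 0.461 m.
sinθ₁ = 0/√(0²+0.189²) = 0.0000; sinθ₂ = 0.461/√(0.461²+0.189²) = 0.9253.
B = (4π×10⁻⁷ × 6.67) / (4π × 0.189) × (0.0000 + 0.9253) = 3.27×10⁻⁶ T.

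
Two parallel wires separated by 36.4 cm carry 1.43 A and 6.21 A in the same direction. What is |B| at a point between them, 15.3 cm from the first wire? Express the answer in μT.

Each long wire gives B = μ₀I/(2πd). Distances are d₁ = 0.153 m and d₂ = 0.211 m.
B₁ = 1.87×10⁻⁶ T, B₂ = 5.89×10⁻⁶ T.
Between parallel currents the two contributions point in opposite directions, so they subtract. B = |B₁ − B₂| = |1.87×10⁻⁶ − 5.89×10⁻⁶| = 4.02×10⁻⁶ T.

B ≈ 4.02 μT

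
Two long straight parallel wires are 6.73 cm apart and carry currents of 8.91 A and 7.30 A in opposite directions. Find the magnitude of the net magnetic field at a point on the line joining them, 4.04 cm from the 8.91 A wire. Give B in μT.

B ≈ 98.4 μT

Each long wire gives B = μ₀I/(2πd). Distances are d₁ = 0.0404 m and d₂ = 0.0269 m.
B₁ = 4.41×10⁻⁵ T, B₂ = 5.43×10⁻⁵ T.
Between antiparallel currents both contributions point the same way, so they add. B = B₁ + B₂ = 4.41×10⁻⁵ + 5.43×10⁻⁵ = 9.84×10⁻⁵ T.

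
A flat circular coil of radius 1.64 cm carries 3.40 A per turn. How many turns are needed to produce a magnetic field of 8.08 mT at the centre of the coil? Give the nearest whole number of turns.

N = 62

For an N-turn coil, B = Nμ₀I/(2R). A single turn gives B₁ = 1.30×10⁻⁴ T with R = 0.0164 m.
N = B/B₁ = 8.08×10⁻³ / 1.30×10⁻⁴ = 62.03.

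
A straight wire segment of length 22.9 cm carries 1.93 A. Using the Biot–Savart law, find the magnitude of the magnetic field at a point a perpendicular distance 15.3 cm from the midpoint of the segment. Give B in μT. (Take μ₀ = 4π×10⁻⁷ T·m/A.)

For a finite straight segment, B = (μ₀I/4πd)(sinθ₁ + sinθ₂), where θ₁, θ₂ are the angles from the perpendicular to each end.
The perpendicular from the point meets the wire at its midpoint, so each end is L/2 = 0.1145 m away along the wire.
sinθ₁ = 0.1145/√(0.1145²+0.153²) = 0.5992; sinθ₂ = 0.1145/√(0.1145²+0.153²) = 0.5992.
B = (4π×10⁻⁷ × 1.93) / (4π × 0.153) × (0.5992 + 0.5992) = 1.51×10⁻⁶ T.

B ≈ 1.51 μT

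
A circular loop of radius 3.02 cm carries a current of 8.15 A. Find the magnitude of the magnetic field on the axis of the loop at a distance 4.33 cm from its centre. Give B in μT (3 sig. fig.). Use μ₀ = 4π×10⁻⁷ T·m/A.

On the axis of a circular loop, B = μ₀IR² / [2(R²+z²)^(3/2)].
R² + z² = (0.0302)² + (0.0433)² = 0.002787 m², and (R²+z²)^(3/2) = 1.47×10⁻⁴ m³.
B = (4π×10⁻⁷ × 8.15 × 0.000912) / (2 × 1.47×10⁻⁴) = 3.17×10⁻⁵ T.

B ≈ 31.7 μT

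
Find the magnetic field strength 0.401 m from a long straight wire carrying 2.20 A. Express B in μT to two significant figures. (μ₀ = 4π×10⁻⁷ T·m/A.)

B ≈ 1.1 μT

For an infinitely long straight wire, B = μ₀I/(2πd).
B = (4π×10⁻⁷ × 2.20) / (2π × 0.401) = 1.10×10⁻⁶ T.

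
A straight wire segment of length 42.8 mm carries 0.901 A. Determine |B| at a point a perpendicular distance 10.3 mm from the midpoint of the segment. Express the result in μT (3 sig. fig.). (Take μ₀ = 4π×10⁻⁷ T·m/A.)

B ≈ 15.8 μT

For a finite straight segment, B = (μ₀I/4πd)(sinθ₁ + sinθ₂), where θ₁, θ₂ are the angles from the perpendicular to each end.
The perpendicular from the point meets the wire at its midpoint, so each end is L/2 = 0.0214 m away along the wire.
sinθ₁ = 0.0214/√(0.0214²+0.0103²) = 0.9011; sinθ₂ = 0.0214/√(0.0214²+0.0103²) = 0.9011.
B = (4π×10⁻⁷ × 0.901) / (4π × 0.0103) × (0.9011 + 0.9011) = 1.58×10⁻⁵ T.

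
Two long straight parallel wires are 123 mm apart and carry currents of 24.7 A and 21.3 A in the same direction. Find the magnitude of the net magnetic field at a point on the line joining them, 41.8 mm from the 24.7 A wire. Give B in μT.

Each long wire gives B = μ₀I/(2πd). Distances are d₁ = 0.0418 m and d₂ = 0.0812 m.
B₁ = 1.18×10⁻⁴ T, B₂ = 5.25×10⁻⁵ T.
Between parallel currents the two contributions point in opposite directions, so they subtract. B = |B₁ − B₂| = |1.18×10⁻⁴ − 5.25×10⁻⁵| = 6.57×10⁻⁵ T.

B ≈ 65.7 μT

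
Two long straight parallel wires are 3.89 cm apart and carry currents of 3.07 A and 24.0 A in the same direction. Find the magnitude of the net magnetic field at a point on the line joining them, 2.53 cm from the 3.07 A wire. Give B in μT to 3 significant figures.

Each long wire gives B = μ₀I/(2πd). Distances are d₁ = 0.0253 m and d₂ = 0.0136 m.
B₁ = 2.43×10⁻⁵ T, B₂ = 3.53×10⁻⁴ T.
Between parallel currents the two contributions point in opposite directions, so they subtract. B = |B₁ − B₂| = |2.43×10⁻⁵ − 3.53×10⁻⁴| = 3.29×10⁻⁴ T.

B ≈ 329 μT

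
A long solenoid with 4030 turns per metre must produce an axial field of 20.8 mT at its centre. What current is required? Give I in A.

I ≈ 4.11 A

Inside a long solenoid B = μ₀nI with n = 4030 m⁻¹, so I = B/(μ₀n).
I = 2.08×10⁻² / (4π×10⁻⁷ × 4030) = 4.11 A.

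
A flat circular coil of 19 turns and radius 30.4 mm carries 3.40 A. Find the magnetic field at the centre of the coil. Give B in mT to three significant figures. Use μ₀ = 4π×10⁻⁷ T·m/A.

B ≈ 1.34 mT

For an N-turn flat coil, B = Nμ₀I/(2R) with R = 0.0304 m.
B = 19 × 7.03×10⁻⁵ T = 1.34×10⁻³ T.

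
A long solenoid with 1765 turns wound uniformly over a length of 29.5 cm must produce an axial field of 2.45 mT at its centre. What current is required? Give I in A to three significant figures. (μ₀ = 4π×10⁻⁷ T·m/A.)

Inside a long solenoid B = μ₀nI with n = 5983 m⁻¹, so I = B/(μ₀n).
I = 2.45×10⁻³ / (4π×10⁻⁷ × 5983) = 0.326 A.

I ≈ 0.326 A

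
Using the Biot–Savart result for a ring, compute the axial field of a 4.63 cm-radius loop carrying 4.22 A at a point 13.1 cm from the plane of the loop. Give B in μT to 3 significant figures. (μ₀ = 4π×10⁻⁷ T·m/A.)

On the axis of a circular loop, B = μ₀IR² / [2(R²+z²)^(3/2)].
R² + z² = (0.0463)² + (0.131)² = 0.0193 m², and (R²+z²)^(3/2) = 2.68×10⁻³ m³.
B = (4π×10⁻⁷ × 4.22 × 0.002144) / (2 × 2.68×10⁻³) = 2.12×10⁻⁶ T.

B ≈ 2.12 μT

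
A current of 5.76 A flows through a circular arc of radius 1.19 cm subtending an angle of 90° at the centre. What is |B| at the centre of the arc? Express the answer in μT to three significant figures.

B ≈ 76.0 μT

The Biot–Savart field of a circular arc at its centre is B = μ₀Iφ/(4πR), with φ = 1.571 rad.
B = (4π×10⁻⁷ × 5.76 × 1.571) / (4π × 0.0119) = 7.60×10⁻⁵ T.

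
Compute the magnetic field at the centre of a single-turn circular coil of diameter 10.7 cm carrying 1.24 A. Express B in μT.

At the centre of a circular loop the Biot–Savart law gives B = μ₀I/(2R) (so R = 0.0535 m).
B = (4π×10⁻⁷ × 1.24) / (2 × 0.0535) = 1.46×10⁻⁵ T.

B ≈ 14.6 μT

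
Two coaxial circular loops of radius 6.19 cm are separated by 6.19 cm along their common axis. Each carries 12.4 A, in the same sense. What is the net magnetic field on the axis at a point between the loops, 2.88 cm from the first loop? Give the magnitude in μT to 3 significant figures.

Each loop contributes B = μ₀IR²/[2(R²+z²)^(3/2)] on the axis, with z measured from that loop.
Loop 1 (z = 0.0288 m): B₁ = 9.38×10⁻⁵ T. Loop 2 (z = 0.0331 m): B₂ = 8.63×10⁻⁵ T.
The fields add: B = B₁ + B₂ = 1.80×10⁻⁴ T.

B ≈ 180 μT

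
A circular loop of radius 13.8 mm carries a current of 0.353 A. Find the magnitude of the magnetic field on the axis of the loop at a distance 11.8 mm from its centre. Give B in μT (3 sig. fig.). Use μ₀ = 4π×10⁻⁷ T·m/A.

B ≈ 7.06 μT

On the axis of a circular loop, B = μ₀IR² / [2(R²+z²)^(3/2)].
R² + z² = (0.0138)² + (0.0118)² = 0.0003297 m², and (R²+z²)^(3/2) = 5.99×10⁻⁶ m³.
B = (4π×10⁻⁷ × 0.353 × 0.0001904) / (2 × 5.99×10⁻⁶) = 7.06×10⁻⁶ T.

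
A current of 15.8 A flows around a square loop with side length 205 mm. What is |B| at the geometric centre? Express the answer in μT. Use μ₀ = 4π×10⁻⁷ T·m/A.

B ≈ 87.2 μT

Each side is a finite straight segment at perpendicular distance d = a/(2 tan(π/4)) = 0.1025 m from the centre, with end-angles ±π/4.
One side contributes B₁ = (μ₀I/4πd)·2 sin(π/4) = 2.18×10⁻⁵ T.
All 4 sides add in the same direction: B = 4 × 2.18×10⁻⁵ = 8.72×10⁻⁵ T.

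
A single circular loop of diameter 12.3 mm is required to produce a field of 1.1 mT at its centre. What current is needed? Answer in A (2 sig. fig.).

At the centre of a circular loop B = μ₀I/(2R), so I = 2RB/μ₀.
With R = 0.00615 m, I = 2 × 0.00615 × 1.10×10⁻³ / (4π×10⁻⁷) = 10.8 A.

I ≈ 11 A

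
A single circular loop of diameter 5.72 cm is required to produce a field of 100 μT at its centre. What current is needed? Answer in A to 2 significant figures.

At the centre of a circular loop B = μ₀I/(2R), so I = 2RB/μ₀.
With R = 0.0286 m, I = 2 × 0.0286 × 1.00×10⁻⁴ / (4π×10⁻⁷) = 4.55 A.

I ≈ 4.6 A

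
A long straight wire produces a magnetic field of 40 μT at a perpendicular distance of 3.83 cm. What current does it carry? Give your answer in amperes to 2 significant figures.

For a long straight wire B = μ₀I/(2πd), so I = 2πdB/μ₀.
I = 2π × 0.0383 × 4.00×10⁻⁵ / (4π×10⁻⁷) = 7.66 A.

I ≈ 7.7 A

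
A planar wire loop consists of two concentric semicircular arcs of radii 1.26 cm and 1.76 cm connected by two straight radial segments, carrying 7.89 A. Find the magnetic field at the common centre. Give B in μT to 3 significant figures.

The radial connectors point toward the centre, so dl × r̂ = 0 and they contribute nothing.
Each semicircle gives μ₀I/(4R): inner arc 1.97×10⁻⁴ T, outer arc 1.41×10⁻⁴ T.
The two arcs carry current in opposite angular senses, so their fields oppose: B = |1.97×10⁻⁴ − 1.41×10⁻⁴| = 5.59×10⁻⁵ T.

B ≈ 55.9 μT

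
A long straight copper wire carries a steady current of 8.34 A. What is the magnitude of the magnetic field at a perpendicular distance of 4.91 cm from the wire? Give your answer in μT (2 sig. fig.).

For an infinitely long straight wire, B = μ₀I/(2πd).
B = (4π×10⁻⁷ × 8.34) / (2π × 0.0491) = 3.40×10⁻⁵ T.

B ≈ 34 μT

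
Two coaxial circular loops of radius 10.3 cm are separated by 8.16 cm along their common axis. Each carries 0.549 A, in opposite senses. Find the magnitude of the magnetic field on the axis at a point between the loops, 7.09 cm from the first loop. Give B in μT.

Each loop contributes B = μ₀IR²/[2(R²+z²)^(3/2)] on the axis, with z measured from that loop.
Loop 1 (z = 0.0709 m): B₁ = 1.87×10⁻⁶ T. Loop 2 (z = 0.0107 m): B₂ = 3.30×10⁻⁶ T.
The fields oppose: B = |B₁ − B₂| = 1.42×10⁻⁶ T.

B ≈ 1.42 μT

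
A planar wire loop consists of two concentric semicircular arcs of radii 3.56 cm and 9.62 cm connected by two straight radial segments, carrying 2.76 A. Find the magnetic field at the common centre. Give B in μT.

B ≈ 15.3 μT

The radial connectors point toward the centre, so dl × r̂ = 0 and they contribute nothing.
Each semicircle gives μ₀I/(4R): inner arc 2.44×10⁻⁵ T, outer arc 9.01×10⁻⁶ T.
The two arcs carry current in opposite angular senses, so their fields oppose: B = |2.44×10⁻⁵ − 9.01×10⁻⁶| = 1.53×10⁻⁵ T.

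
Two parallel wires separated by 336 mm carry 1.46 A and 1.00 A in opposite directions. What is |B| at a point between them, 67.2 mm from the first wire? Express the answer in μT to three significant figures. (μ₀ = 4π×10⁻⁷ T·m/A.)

B ≈ 5.09 μT

Each long wire gives B = μ₀I/(2πd). Distances are d₁ = 0.0672 m and d₂ = 0.2688 m.
B₁ = 4.35×10⁻⁶ T, B₂ = 7.44×10⁻⁷ T.
Between antiparallel currents both contributions point the same way, so they add. B = B₁ + B₂ = 4.35×10⁻⁶ + 7.44×10⁻⁷ = 5.09×10⁻⁶ T.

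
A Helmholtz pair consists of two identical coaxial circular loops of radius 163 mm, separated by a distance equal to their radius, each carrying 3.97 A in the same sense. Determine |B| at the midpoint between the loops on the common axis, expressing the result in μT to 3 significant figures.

Each loop contributes B = μ₀IR²/[2(R²+z²)^(3/2)] on the axis, with z measured from that loop.
Loop 1 (z = 0.0815 m): B₁ = 1.10×10⁻⁵ T. Loop 2 (z = 0.0815 m): B₂ = 1.10×10⁻⁵ T.
The fields add: B = B₁ + B₂ = 2.19×10⁻⁵ T.

B ≈ 21.9 μT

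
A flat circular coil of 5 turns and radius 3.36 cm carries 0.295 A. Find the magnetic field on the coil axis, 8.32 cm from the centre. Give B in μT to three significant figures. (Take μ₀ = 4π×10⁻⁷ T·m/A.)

B ≈ 1.45 μT

For an N-turn flat coil, B = Nμ₀IR²/[2(R²+z²)^(3/2)] with R = 0.0336 m, z = 0.0832 m.
B = 5 × 2.90×10⁻⁷ T = 1.45×10⁻⁶ T.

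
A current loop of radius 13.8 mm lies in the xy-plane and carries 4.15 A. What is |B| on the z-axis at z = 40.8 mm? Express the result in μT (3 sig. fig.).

On the axis of a circular loop, B = μ₀IR² / [2(R²+z²)^(3/2)].
R² + z² = (0.0138)² + (0.0408)² = 0.001855 m², and (R²+z²)^(3/2) = 7.99×10⁻⁵ m³.
B = (4π×10⁻⁷ × 4.15 × 0.0001904) / (2 × 7.99×10⁻⁵) = 6.22×10⁻⁶ T.

B ≈ 6.22 μT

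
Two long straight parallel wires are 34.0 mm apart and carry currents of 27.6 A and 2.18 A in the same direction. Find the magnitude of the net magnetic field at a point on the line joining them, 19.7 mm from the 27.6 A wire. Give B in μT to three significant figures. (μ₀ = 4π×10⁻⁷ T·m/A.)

Each long wire gives B = μ₀I/(2πd). Distances are d₁ = 0.0197 m and d₂ = 0.0143 m.
B₁ = 2.80×10⁻⁴ T, B₂ = 3.05×10⁻⁵ T.
Between parallel currents the two contributions point in opposite directions, so they subtract. B = |B₁ − B₂| = |2.80×10⁻⁴ − 3.05×10⁻⁵| = 2.50×10⁻⁴ T.

B ≈ 250 μT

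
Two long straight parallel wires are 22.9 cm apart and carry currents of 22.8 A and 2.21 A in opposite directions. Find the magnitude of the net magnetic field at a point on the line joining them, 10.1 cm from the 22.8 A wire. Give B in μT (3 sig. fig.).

Each long wire gives B = μ₀I/(2πd). Distances are d₁ = 0.101 m and d₂ = 0.128 m.
B₁ = 4.51×10⁻⁵ T, B₂ = 3.45×10⁻⁶ T.
Between antiparallel currents both contributions point the same way, so they add. B = B₁ + B₂ = 4.51×10⁻⁵ + 3.45×10⁻⁶ = 4.86×10⁻⁵ T.

B ≈ 48.6 μT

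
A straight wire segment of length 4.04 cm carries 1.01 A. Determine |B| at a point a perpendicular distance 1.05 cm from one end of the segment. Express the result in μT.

B ≈ 9.31 μT

For a finite straight segment, B = (μ₀I/4πd)(sinθ₁ + sinθ₂), where θ₁, θ₂ are the angles from the perpendicular to each end.
The perpendicular foot is at one end, so the two end-offsets along the wire are 0 and L = 0.0404 m.
sinθ₁ = 0/√(0²+0.0105²) = 0.0000; sinθ₂ = 0.0404/√(0.0404²+0.0105²) = 0.9678.
B = (4π×10⁻⁷ × 1.01) / (4π × 0.0105) × (0.0000 + 0.9678) = 9.31×10⁻⁶ T.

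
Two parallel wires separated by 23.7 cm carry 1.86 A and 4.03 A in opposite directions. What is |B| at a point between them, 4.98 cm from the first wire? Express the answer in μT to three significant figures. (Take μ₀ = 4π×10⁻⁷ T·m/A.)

B ≈ 11.8 μT

Each long wire gives B = μ₀I/(2πd). Distances are d₁ = 0.0498 m and d₂ = 0.1872 m.
B₁ = 7.47×10⁻⁶ T, B₂ = 4.31×10⁻⁶ T.
Between antiparallel currents both contributions point the same way, so they add. B = B₁ + B₂ = 7.47×10⁻⁶ + 4.31×10⁻⁶ = 1.18×10⁻⁵ T.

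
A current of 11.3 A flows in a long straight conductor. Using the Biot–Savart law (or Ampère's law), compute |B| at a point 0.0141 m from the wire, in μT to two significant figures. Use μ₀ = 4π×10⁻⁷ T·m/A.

B ≈ 160 μT

For an infinitely long straight wire, B = μ₀I/(2πd).
B = (4π×10⁻⁷ × 11.3) / (2π × 0.0141) = 1.60×10⁻⁴ T.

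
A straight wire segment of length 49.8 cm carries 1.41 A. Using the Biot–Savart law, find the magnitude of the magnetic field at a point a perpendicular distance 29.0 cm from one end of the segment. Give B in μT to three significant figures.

B ≈ 0.420 μT

For a finite straight segment, B = (μ₀I/4πd)(sinθ₁ + sinθ₂), where θ₁, θ₂ are the angles from the perpendicular to each end.
The perpendicular foot is at one end, so the two end-offsets along the wire are 0 and L = 0.498 m.
sinθ₁ = 0/√(0²+0.29²) = 0.0000; sinθ₂ = 0.498/√(0.498²+0.29²) = 0.8642.
B = (4π×10⁻⁷ × 1.41) / (4π × 0.29) × (0.0000 + 0.8642) = 4.20×10⁻⁷ T.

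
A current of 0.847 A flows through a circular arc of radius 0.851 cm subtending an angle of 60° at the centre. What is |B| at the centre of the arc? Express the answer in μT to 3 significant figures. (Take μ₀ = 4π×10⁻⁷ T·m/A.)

B ≈ 10.4 μT

The Biot–Savart field of a circular arc at its centre is B = μ₀Iφ/(4πR), with φ = 1.047 rad.
B = (4π×10⁻⁷ × 0.847 × 1.047) / (4π × 0.00851) = 1.04×10⁻⁵ T.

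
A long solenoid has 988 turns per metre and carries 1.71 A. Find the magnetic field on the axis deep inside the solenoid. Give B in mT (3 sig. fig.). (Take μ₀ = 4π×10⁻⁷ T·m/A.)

Inside a long solenoid, B = μ₀nI with n = 988 turns/m.
B = 4π×10⁻⁷ × 988 × 1.71 = 2.12×10⁻³ T.

B ≈ 2.12 mT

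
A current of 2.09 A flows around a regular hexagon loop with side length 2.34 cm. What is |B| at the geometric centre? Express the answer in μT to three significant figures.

Each side is a finite straight segment at perpendicular distance d = a/(2 tan(π/6)) = 0.02026 m from the centre, with end-angles ±π/6.
One side contributes B₁ = (μ₀I/4πd)·2 sin(π/6) = 1.03×10⁻⁵ T.
All 6 sides add in the same direction: B = 6 × 1.03×10⁻⁵ = 6.19×10⁻⁵ T.

B ≈ 61.9 μT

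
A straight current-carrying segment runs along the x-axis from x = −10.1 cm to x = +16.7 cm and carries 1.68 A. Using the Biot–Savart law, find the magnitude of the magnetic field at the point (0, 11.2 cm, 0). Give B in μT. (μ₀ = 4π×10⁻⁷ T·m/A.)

For a finite straight segment, B = (μ₀I/4πd)(sinθ₁ + sinθ₂), where θ₁, θ₂ are the angles from the perpendicular to each end.
The perpendicular distance is d = 0.112 m; the end-offsets along the wire are a = 0.101 m and b = 0.167 m.
sinθ₁ = 0.101/√(0.101²+0.112²) = 0.6697; sinθ₂ = 0.167/√(0.167²+0.112²) = 0.8305.
B = (4π×10⁻⁷ × 1.68) / (4π × 0.112) × (0.6697 + 0.8305) = 2.25×10⁻⁶ T.

B ≈ 2.25 μT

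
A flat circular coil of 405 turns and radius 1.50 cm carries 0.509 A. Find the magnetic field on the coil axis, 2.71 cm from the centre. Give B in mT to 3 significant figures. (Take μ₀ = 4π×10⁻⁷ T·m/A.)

B ≈ 0.981 mT

For an N-turn flat coil, B = Nμ₀IR²/[2(R²+z²)^(3/2)] with R = 0.015 m, z = 0.0271 m.
B = 405 × 2.42×10⁻⁶ T = 9.81×10⁻⁴ T.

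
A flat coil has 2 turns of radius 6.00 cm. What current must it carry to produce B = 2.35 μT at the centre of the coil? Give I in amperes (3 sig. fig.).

For an N-turn coil, B = Nμ₀I/(2R) with R = 0.06 m, so I = 2RB/(Nμ₀) = 2 × 0.06 × 2.35×10⁻⁶ / (2 × 4π×10⁻⁷) = 0.112 A.

I ≈ 0.112 A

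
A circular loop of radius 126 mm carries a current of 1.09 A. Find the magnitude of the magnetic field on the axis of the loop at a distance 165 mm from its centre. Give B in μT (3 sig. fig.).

B ≈ 1.22 μT

On the axis of a circular loop, B = μ₀IR² / [2(R²+z²)^(3/2)].
R² + z² = (0.126)² + (0.165)² = 0.0431 m², and (R²+z²)^(3/2) = 8.95×10⁻³ m³.
B = (4π×10⁻⁷ × 1.09 × 0.01588) / (2 × 8.95×10⁻³) = 1.22×10⁻⁶ T.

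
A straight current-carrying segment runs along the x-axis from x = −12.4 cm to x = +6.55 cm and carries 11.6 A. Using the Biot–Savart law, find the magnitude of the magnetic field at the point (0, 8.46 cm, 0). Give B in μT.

B ≈ 19.7 μT

For a finite straight segment, B = (μ₀I/4πd)(sinθ₁ + sinθ₂), where θ₁, θ₂ are the angles from the perpendicular to each end.
The perpendicular distance is d = 0.0846 m; the end-offsets along the wire are a = 0.124 m and b = 0.0655 m.
sinθ₁ = 0.124/√(0.124²+0.0846²) = 0.8261; sinθ₂ = 0.0655/√(0.0655²+0.0846²) = 0.6122.
B = (4π×10⁻⁷ × 11.6) / (4π × 0.0846) × (0.8261 + 0.6122) = 1.97×10⁻⁵ T.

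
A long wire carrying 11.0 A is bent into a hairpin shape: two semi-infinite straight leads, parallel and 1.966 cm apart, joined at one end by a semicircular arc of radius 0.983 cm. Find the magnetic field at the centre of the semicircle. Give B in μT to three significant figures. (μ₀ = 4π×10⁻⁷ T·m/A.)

The semicircular arc contributes B_arc = μ₀I·π/(4πR) = μ₀I/(4R) = 3.52×10⁻⁴ T.
Each semi-infinite lead is at perpendicular distance R = 0.00983 m from the centre, with the perpendicular foot at its near end, so it contributes μ₀I/(4πR); both point the same way, together 2.24×10⁻⁴ T.
Arc and leads all point the same direction: B = 3.52×10⁻⁴ + 2.24×10⁻⁴ = 5.75×10⁻⁴ T.

B ≈ 575 μT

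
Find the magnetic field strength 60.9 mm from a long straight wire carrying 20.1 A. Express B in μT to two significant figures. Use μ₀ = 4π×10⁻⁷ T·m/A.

For an infinitely long straight wire, B = μ₀I/(2πd).
B = (4π×10⁻⁷ × 20.1) / (2π × 0.0609) = 6.60×10⁻⁵ T.

B ≈ 66 μT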